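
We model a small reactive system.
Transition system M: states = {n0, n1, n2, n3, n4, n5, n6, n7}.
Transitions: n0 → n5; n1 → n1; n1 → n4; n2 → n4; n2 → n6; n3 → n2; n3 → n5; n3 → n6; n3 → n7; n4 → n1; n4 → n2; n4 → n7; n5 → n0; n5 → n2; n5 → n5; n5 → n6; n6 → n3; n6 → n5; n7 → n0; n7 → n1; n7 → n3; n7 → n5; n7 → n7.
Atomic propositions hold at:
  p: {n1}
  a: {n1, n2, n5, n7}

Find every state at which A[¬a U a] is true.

{n0, n1, n2, n4, n5, n7}

Sat(¬a) = {n0, n3, n4, n6}
A[¬a U a]: least fixpoint, start Z0 = Sat(a) = {n1, n2, n5, n7}, add states in Sat(¬a) with every successor in Z. Z1 = {n0, n1, n2, n4, n5, n7}; fixed.
Sat(A[¬a U a]) = {n0, n1, n2, n4, n5, n7}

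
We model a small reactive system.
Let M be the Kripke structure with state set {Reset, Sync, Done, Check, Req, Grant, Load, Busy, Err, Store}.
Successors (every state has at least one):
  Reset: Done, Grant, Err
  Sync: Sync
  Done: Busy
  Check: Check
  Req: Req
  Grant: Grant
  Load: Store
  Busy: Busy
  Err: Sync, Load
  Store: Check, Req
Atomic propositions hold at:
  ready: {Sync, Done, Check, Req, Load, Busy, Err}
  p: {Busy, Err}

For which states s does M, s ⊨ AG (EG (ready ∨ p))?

Sat(ready ∨ p) = {Sync, Done, Check, Req, Load, Busy, Err}
EG (ready ∨ p): greatest fixpoint, start Z0 = {Sync, Done, Check, Req, Load, Busy, Err}, keep only states in Sat with some successor in Z. Z1 = {Sync, Done, Check, Req, Busy, Err}; fixed.
Sat(EG (ready ∨ p)) = {Sync, Done, Check, Req, Busy, Err}
AG (EG (ready ∨ p)): greatest fixpoint, start Z0 = {Sync, Done, Check, Req, Busy, Err}, keep only states in Sat with every successor in Z. Z1 = {Sync, Done, Check, Req, Busy}; fixed.
Sat(AG (EG (ready ∨ p))) = {Sync, Done, Check, Req, Busy}

{Sync, Done, Check, Req, Busy}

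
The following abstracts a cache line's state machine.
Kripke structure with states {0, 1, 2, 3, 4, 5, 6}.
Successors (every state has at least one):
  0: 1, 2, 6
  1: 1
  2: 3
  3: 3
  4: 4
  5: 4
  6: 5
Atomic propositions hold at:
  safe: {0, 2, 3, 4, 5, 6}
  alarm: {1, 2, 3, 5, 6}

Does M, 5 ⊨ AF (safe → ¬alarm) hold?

Sat(¬alarm) = {0, 4}
Sat(safe → ¬alarm) = {0, 1, 4}
AF (safe → ¬alarm): least fixpoint, start Z0 = {0, 1, 4}, add states with every successor in Z. Z1 = {0, 1, 4, 5}; Z2 = {0, 1, 4, 5, 6}; fixed.
Sat(AF (safe → ¬alarm)) = {0, 1, 4, 5, 6}
5 ∈ Sat(AF (safe → ¬alarm)) = {0, 1, 4, 5, 6}, so the formula holds at 5.

Yes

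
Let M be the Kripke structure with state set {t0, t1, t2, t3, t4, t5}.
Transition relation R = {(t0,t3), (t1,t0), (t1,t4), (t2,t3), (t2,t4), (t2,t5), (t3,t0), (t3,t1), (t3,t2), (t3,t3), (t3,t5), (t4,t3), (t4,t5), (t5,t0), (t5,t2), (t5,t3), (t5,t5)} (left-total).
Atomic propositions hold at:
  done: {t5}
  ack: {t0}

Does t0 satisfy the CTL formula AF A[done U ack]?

A[done U ack]: least fixpoint, start Z0 = Sat(ack) = {t0}, add states in Sat(done) with every successor in Z. Already a fixed point.
Sat(A[done U ack]) = {t0}
AF A[done U ack]: least fixpoint, start Z0 = {t0}, add states with every successor in Z. Already a fixed point.
Sat(AF A[done U ack]) = {t0}
t0 ∈ Sat(AF A[done U ack]) = {t0}, so the formula holds at t0.

Yes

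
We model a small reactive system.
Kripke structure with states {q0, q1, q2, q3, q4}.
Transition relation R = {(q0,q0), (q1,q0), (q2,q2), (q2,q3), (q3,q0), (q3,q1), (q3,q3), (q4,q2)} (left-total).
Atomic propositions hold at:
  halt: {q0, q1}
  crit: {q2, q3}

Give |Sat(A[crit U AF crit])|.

3

AF crit: least fixpoint, start Z0 = {q2, q3}, add states with every successor in Z. Z1 = {q2, q3, q4}; fixed.
Sat(AF crit) = {q2, q3, q4}
A[crit U AF crit]: least fixpoint, start Z0 = Sat(AF crit) = {q2, q3, q4}, add states in Sat(crit) with every successor in Z. Already a fixed point.
Sat(A[crit U AF crit]) = {q2, q3, q4}
|Sat(A[crit U AF crit])| = |{q2, q3, q4}| = 3.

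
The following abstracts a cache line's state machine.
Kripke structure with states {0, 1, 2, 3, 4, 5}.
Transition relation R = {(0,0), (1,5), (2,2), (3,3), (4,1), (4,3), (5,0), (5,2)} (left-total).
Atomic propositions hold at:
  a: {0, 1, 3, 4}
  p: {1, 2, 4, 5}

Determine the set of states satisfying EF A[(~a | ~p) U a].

{0, 1, 3, 4, 5}

Sat(~a) = {2, 5}
Sat(~p) = {0, 3}
Sat(~a | ~p) = {0, 2, 3, 5}
A[(~a | ~p) U a]: least fixpoint, start Z0 = Sat(a) = {0, 1, 3, 4}, add states in Sat(~a | ~p) with every successor in Z. Already a fixed point.
Sat(A[(~a | ~p) U a]) = {0, 1, 3, 4}
EF A[(~a | ~p) U a]: least fixpoint, start Z0 = {0, 1, 3, 4}, add states with some successor in Z. Z1 = {0, 1, 3, 4, 5}; fixed.
Sat(EF A[(~a | ~p) U a]) = {0, 1, 3, 4, 5}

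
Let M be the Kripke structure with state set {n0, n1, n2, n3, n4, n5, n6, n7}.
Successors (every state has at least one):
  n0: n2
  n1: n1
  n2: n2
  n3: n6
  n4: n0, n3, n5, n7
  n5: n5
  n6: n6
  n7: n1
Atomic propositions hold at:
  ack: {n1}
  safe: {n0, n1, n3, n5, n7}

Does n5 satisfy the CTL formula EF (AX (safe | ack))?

Yes

Sat(safe | ack) = {n0, n1, n3, n5, n7}
Sat(AX (safe | ack)) = {s : every successor in {n0, n1, n3, n5, n7}} = {n1, n4, n5, n7}
EF (AX (safe | ack)): least fixpoint, start Z0 = {n1, n4, n5, n7}, add states with some successor in Z. Already a fixed point.
Sat(EF (AX (safe | ack))) = {n1, n4, n5, n7}
n5 ∈ Sat(EF (AX (safe | ack))) = {n1, n4, n5, n7}, so the formula holds at n5.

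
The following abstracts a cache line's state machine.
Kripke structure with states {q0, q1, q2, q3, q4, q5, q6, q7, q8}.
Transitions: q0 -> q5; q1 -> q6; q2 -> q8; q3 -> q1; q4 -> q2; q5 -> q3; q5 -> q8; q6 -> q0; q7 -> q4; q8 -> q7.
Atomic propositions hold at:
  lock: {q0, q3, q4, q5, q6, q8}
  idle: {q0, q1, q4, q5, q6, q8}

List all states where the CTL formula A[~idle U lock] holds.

{q0, q2, q3, q4, q5, q6, q7, q8}

Sat(~idle) = {q2, q3, q7}
A[~idle U lock]: least fixpoint, start Z0 = Sat(lock) = {q0, q3, q4, q5, q6, q8}, add states in Sat(~idle) with every successor in Z. Z1 = {q0, q2, q3, q4, q5, q6, q7, q8}; fixed.
Sat(A[~idle U lock]) = {q0, q2, q3, q4, q5, q6, q7, q8}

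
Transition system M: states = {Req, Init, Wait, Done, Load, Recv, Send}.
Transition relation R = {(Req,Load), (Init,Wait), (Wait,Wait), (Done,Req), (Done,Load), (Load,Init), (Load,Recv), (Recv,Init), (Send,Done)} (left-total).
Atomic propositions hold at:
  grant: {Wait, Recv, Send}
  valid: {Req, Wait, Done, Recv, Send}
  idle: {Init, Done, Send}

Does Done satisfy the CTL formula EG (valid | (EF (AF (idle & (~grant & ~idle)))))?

No

Sat(~grant) = {Req, Init, Done, Load}
Sat(~idle) = {Req, Wait, Load, Recv}
Sat(~grant & ~idle) = {Req, Load}
Sat(idle & (~grant & ~idle)) = ∅
AF (idle & (~grant & ~idle)): least fixpoint, start Z0 = ∅, add states with every successor in Z. Already a fixed point.
Sat(AF (idle & (~grant & ~idle))) = ∅
EF (AF (idle & (~grant & ~idle))): least fixpoint, start Z0 = ∅, add states with some successor in Z. Already a fixed point.
Sat(EF (AF (idle & (~grant & ~idle)))) = ∅
Sat(valid | (EF (AF (idle & (~grant & ~idle))))) = {Req, Wait, Done, Recv, Send}
EG (valid | (EF (AF (idle & (~grant & ~idle))))): greatest fixpoint, start Z0 = {Req, Wait, Done, Recv, Send}, keep only states in Sat with some successor in Z. Z1 = {Wait, Done, Send}; Z2 = {Wait, Send}; Z3 = {Wait}; fixed.
Sat(EG (valid | (EF (AF (idle & (~grant & ~idle)))))) = {Wait}
Done ∉ Sat(EG (valid | (EF (AF (idle & (~grant & ~idle)))))) = {Wait}, so the formula does not hold at Done.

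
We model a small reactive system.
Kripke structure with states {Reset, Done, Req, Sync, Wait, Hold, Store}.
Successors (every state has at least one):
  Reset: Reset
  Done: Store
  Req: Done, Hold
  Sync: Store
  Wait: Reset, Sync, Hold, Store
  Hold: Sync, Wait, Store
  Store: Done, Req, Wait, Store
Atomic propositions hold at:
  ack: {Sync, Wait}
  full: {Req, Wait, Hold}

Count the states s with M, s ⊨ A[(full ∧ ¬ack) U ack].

2

Sat(¬ack) = {Reset, Done, Req, Hold, Store}
Sat(full ∧ ¬ack) = {Req, Hold}
A[(full ∧ ¬ack) U ack]: least fixpoint, start Z0 = Sat(ack) = {Sync, Wait}, add states in Sat(full ∧ ¬ack) with every successor in Z. Already a fixed point.
Sat(A[(full ∧ ¬ack) U ack]) = {Sync, Wait}
|Sat(A[(full ∧ ¬ack) U ack])| = |{Sync, Wait}| = 2.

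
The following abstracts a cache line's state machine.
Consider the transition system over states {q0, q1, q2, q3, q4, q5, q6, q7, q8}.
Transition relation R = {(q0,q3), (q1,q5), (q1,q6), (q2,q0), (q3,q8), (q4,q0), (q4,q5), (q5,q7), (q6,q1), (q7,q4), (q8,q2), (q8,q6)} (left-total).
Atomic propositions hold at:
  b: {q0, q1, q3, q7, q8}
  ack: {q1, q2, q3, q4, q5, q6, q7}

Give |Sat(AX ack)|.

Sat(AX ack) = {s : every successor in {q1, q2, q3, q4, q5, q6, q7}} = {q0, q1, q5, q6, q7, q8}
|Sat(AX ack)| = |{q0, q1, q5, q6, q7, q8}| = 6.

6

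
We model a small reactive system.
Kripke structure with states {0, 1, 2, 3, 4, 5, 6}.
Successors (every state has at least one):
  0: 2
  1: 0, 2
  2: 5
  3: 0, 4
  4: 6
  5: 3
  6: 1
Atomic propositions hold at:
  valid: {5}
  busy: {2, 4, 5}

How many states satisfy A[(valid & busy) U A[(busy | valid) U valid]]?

2

Sat(valid & busy) = {5}
Sat(busy | valid) = {2, 4, 5}
A[(busy | valid) U valid]: least fixpoint, start Z0 = Sat(valid) = {5}, add states in Sat(busy | valid) with every successor in Z. Z1 = {2, 5}; fixed.
Sat(A[(busy | valid) U valid]) = {2, 5}
A[(valid & busy) U A[(busy | valid) U valid]]: least fixpoint, start Z0 = Sat(A[(busy | valid) U valid]) = {2, 5}, add states in Sat(valid & busy) with every successor in Z. Already a fixed point.
Sat(A[(valid & busy) U A[(busy | valid) U valid]]) = {2, 5}
|Sat(A[(valid & busy) U A[(busy | valid) U valid]])| = |{2, 5}| = 2.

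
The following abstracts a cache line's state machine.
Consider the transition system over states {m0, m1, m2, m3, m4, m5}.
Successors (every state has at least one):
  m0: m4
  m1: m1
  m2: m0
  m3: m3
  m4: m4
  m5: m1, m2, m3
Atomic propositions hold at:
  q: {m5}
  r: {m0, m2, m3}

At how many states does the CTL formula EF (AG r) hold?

AG r: greatest fixpoint, start Z0 = {m0, m2, m3}, keep only states in Sat with every successor in Z. Z1 = {m2, m3}; Z2 = {m3}; fixed.
Sat(AG r) = {m3}
EF (AG r): least fixpoint, start Z0 = {m3}, add states with some successor in Z. Z1 = {m3, m5}; fixed.
Sat(EF (AG r)) = {m3, m5}
|Sat(EF (AG r))| = |{m3, m5}| = 2.

2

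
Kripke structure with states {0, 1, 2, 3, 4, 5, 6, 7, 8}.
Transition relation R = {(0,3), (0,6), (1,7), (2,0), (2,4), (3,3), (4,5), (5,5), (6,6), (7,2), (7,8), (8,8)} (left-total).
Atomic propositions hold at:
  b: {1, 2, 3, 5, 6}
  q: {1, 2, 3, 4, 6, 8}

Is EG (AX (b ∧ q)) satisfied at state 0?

Sat(b ∧ q) = {1, 2, 3, 6}
Sat(AX (b ∧ q)) = {s : every successor in {1, 2, 3, 6}} = {0, 3, 6}
EG (AX (b ∧ q)): greatest fixpoint, start Z0 = {0, 3, 6}, keep only states in Sat with some successor in Z. Already a fixed point.
Sat(EG (AX (b ∧ q))) = {0, 3, 6}
0 ∈ Sat(EG (AX (b ∧ q))) = {0, 3, 6}, so the formula holds at 0.

Yes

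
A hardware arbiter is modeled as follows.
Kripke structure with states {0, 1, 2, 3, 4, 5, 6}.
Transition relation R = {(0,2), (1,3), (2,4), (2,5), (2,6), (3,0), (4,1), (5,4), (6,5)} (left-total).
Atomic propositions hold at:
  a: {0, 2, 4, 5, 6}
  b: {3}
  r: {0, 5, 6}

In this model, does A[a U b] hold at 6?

No

A[a U b]: least fixpoint, start Z0 = Sat(b) = {3}, add states in Sat(a) with every successor in Z. Already a fixed point.
Sat(A[a U b]) = {3}
6 ∉ Sat(A[a U b]) = {3}, so the formula does not hold at 6.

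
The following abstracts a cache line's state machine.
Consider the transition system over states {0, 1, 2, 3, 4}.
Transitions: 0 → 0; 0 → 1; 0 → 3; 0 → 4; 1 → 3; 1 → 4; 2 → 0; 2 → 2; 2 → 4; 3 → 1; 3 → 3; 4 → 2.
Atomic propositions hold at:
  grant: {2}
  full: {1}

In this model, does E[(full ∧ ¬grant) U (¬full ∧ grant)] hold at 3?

Sat(¬grant) = {0, 1, 3, 4}
Sat(full ∧ ¬grant) = {1}
Sat(¬full) = {0, 2, 3, 4}
Sat(¬full ∧ grant) = {2}
E[(full ∧ ¬grant) U (¬full ∧ grant)]: least fixpoint, start Z0 = Sat((¬full ∧ grant)) = {2}, add states in Sat(full ∧ ¬grant) with some successor in Z. Already a fixed point.
Sat(E[(full ∧ ¬grant) U (¬full ∧ grant)]) = {2}
3 ∉ Sat(E[(full ∧ ¬grant) U (¬full ∧ grant)]) = {2}, so the formula does not hold at 3.

No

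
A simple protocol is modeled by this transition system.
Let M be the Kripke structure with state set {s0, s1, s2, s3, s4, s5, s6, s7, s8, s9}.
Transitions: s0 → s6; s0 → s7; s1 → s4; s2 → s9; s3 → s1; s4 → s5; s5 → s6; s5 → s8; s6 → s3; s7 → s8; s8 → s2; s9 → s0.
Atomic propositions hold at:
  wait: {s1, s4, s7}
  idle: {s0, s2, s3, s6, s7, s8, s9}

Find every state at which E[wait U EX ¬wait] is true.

{s0, s1, s2, s4, s5, s6, s7, s8, s9}

Sat(¬wait) = {s0, s2, s3, s5, s6, s8, s9}
Sat(EX ¬wait) = {s : some successor in {s0, s2, s3, s5, s6, s8, s9}} = {s0, s2, s4, s5, s6, s7, s8, s9}
E[wait U EX ¬wait]: least fixpoint, start Z0 = Sat(EX ¬wait) = {s0, s2, s4, s5, s6, s7, s8, s9}, add states in Sat(wait) with some successor in Z. Z1 = {s0, s1, s2, s4, s5, s6, s7, s8, s9}; fixed.
Sat(E[wait U EX ¬wait]) = {s0, s1, s2, s4, s5, s6, s7, s8, s9}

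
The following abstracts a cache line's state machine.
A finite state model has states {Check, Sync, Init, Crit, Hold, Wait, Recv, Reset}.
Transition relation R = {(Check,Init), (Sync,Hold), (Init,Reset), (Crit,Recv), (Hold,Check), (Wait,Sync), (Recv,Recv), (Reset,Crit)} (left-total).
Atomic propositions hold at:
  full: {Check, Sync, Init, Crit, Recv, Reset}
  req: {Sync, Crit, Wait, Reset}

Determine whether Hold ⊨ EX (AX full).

Sat(AX full) = {s : every successor in {Check, Sync, Init, Crit, Recv, Reset}} = {Check, Init, Crit, Hold, Wait, Recv, Reset}
Sat(EX (AX full)) = {s : some successor in {Check, Init, Crit, Hold, Wait, Recv, Reset}} = {Check, Sync, Init, Crit, Hold, Recv, Reset}
Hold ∈ Sat(EX (AX full)) = {Check, Sync, Init, Crit, Hold, Recv, Reset}, so the formula holds at Hold.

Yes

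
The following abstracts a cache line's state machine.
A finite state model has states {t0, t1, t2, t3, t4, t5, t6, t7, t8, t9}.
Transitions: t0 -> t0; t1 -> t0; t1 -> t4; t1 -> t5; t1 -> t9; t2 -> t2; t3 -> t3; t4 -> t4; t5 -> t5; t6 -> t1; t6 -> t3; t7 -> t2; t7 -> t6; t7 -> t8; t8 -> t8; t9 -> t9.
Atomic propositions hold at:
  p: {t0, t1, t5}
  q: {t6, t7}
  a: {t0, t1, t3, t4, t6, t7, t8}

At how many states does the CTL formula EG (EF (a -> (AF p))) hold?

AF p: least fixpoint, start Z0 = {t0, t1, t5}, add states with every successor in Z. Already a fixed point.
Sat(AF p) = {t0, t1, t5}
Sat(a -> (AF p)) = {t0, t1, t2, t5, t9}
EF (a -> (AF p)): least fixpoint, start Z0 = {t0, t1, t2, t5, t9}, add states with some successor in Z. Z1 = {t0, t1, t2, t5, t6, t7, t9}; fixed.
Sat(EF (a -> (AF p))) = {t0, t1, t2, t5, t6, t7, t9}
EG (EF (a -> (AF p))): greatest fixpoint, start Z0 = {t0, t1, t2, t5, t6, t7, t9}, keep only states in Sat with some successor in Z. Already a fixed point.
Sat(EG (EF (a -> (AF p)))) = {t0, t1, t2, t5, t6, t7, t9}
|Sat(EG (EF (a -> (AF p))))| = |{t0, t1, t2, t5, t6, t7, t9}| = 7.

7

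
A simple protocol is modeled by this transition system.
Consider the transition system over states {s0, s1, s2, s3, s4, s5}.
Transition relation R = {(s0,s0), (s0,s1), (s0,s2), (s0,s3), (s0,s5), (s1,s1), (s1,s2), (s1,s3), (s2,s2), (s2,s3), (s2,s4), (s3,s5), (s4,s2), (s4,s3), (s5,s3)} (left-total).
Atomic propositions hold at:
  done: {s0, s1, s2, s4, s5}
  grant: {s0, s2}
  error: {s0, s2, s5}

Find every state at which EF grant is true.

{s0, s1, s2, s4}

EF grant: least fixpoint, start Z0 = {s0, s2}, add states with some successor in Z. Z1 = {s0, s1, s2, s4}; fixed.
Sat(EF grant) = {s0, s1, s2, s4}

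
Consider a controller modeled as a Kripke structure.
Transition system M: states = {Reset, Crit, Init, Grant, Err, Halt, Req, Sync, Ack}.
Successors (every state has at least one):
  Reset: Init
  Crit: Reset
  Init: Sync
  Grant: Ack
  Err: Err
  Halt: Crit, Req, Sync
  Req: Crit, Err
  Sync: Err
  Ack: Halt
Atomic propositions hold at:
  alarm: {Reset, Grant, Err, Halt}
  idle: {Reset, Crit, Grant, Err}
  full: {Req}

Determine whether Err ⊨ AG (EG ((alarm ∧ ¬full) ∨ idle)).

Yes

Sat(¬full) = {Reset, Crit, Init, Grant, Err, Halt, Sync, Ack}
Sat(alarm ∧ ¬full) = {Reset, Grant, Err, Halt}
Sat((alarm ∧ ¬full) ∨ idle) = {Reset, Crit, Grant, Err, Halt}
EG ((alarm ∧ ¬full) ∨ idle): greatest fixpoint, start Z0 = {Reset, Crit, Grant, Err, Halt}, keep only states in Sat with some successor in Z. Z1 = {Crit, Err, Halt}; Z2 = {Err, Halt}; Z3 = {Err}; fixed.
Sat(EG ((alarm ∧ ¬full) ∨ idle)) = {Err}
AG (EG ((alarm ∧ ¬full) ∨ idle)): greatest fixpoint, start Z0 = {Err}, keep only states in Sat with every successor in Z. Already a fixed point.
Sat(AG (EG ((alarm ∧ ¬full) ∨ idle))) = {Err}
Err ∈ Sat(AG (EG ((alarm ∧ ¬full) ∨ idle))) = {Err}, so the formula holds at Err.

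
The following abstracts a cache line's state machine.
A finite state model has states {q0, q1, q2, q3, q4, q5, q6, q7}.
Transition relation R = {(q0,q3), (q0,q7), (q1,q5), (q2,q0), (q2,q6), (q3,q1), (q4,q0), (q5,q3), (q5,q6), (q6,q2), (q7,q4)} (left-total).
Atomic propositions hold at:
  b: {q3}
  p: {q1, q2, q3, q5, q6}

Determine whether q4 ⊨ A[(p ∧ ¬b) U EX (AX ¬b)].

No

Sat(¬b) = {q0, q1, q2, q4, q5, q6, q7}
Sat(p ∧ ¬b) = {q1, q2, q5, q6}
Sat(AX ¬b) = {s : every successor in {q0, q1, q2, q4, q5, q6, q7}} = {q1, q2, q3, q4, q6, q7}
Sat(EX (AX ¬b)) = {s : some successor in {q1, q2, q3, q4, q6, q7}} = {q0, q2, q3, q5, q6, q7}
A[(p ∧ ¬b) U EX (AX ¬b)]: least fixpoint, start Z0 = Sat(EX (AX ¬b)) = {q0, q2, q3, q5, q6, q7}, add states in Sat(p ∧ ¬b) with every successor in Z. Z1 = {q0, q1, q2, q3, q5, q6, q7}; fixed.
Sat(A[(p ∧ ¬b) U EX (AX ¬b)]) = {q0, q1, q2, q3, q5, q6, q7}
q4 ∉ Sat(A[(p ∧ ¬b) U EX (AX ¬b)]) = {q0, q1, q2, q3, q5, q6, q7}, so the formula does not hold at q4.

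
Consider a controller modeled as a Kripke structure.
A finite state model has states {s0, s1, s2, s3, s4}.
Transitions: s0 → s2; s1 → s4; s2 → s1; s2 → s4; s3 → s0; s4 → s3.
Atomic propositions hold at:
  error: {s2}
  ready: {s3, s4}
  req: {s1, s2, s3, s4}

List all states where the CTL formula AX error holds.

Sat(AX error) = {s : every successor in {s2}} = {s0}

{s0}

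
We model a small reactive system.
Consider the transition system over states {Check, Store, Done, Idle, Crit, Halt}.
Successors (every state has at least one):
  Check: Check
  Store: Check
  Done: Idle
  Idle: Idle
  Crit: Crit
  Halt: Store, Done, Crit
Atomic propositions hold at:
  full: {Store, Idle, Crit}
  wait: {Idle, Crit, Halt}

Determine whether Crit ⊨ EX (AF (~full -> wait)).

Sat(~full) = {Check, Done, Halt}
Sat(~full -> wait) = {Store, Idle, Crit, Halt}
AF (~full -> wait): least fixpoint, start Z0 = {Store, Idle, Crit, Halt}, add states with every successor in Z. Z1 = {Store, Done, Idle, Crit, Halt}; fixed.
Sat(AF (~full -> wait)) = {Store, Done, Idle, Crit, Halt}
Sat(EX (AF (~full -> wait))) = {s : some successor in {Store, Done, Idle, Crit, Halt}} = {Done, Idle, Crit, Halt}
Crit ∈ Sat(EX (AF (~full -> wait))) = {Done, Idle, Crit, Halt}, so the formula holds at Crit.

Yes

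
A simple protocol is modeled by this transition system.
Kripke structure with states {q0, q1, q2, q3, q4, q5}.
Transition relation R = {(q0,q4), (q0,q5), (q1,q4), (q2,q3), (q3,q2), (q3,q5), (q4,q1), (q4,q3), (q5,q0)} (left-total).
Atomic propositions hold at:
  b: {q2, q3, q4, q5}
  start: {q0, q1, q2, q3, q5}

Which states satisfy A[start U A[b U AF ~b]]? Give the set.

Sat(~b) = {q0, q1}
AF ~b: least fixpoint, start Z0 = {q0, q1}, add states with every successor in Z. Z1 = {q0, q1, q5}; fixed.
Sat(AF ~b) = {q0, q1, q5}
A[b U AF ~b]: least fixpoint, start Z0 = Sat(AF ~b) = {q0, q1, q5}, add states in Sat(b) with every successor in Z. Already a fixed point.
Sat(A[b U AF ~b]) = {q0, q1, q5}
A[start U A[b U AF ~b]]: least fixpoint, start Z0 = Sat(A[b U AF ~b]) = {q0, q1, q5}, add states in Sat(start) with every successor in Z. Already a fixed point.
Sat(A[start U A[b U AF ~b]]) = {q0, q1, q5}

{q0, q1, q5}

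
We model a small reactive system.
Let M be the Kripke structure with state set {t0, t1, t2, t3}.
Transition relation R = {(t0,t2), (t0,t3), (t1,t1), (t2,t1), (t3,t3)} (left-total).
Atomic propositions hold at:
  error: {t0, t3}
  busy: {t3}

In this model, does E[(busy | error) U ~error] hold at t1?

Sat(busy | error) = {t0, t3}
Sat(~error) = {t1, t2}
E[(busy | error) U ~error]: least fixpoint, start Z0 = Sat(~error) = {t1, t2}, add states in Sat(busy | error) with some successor in Z. Z1 = {t0, t1, t2}; fixed.
Sat(E[(busy | error) U ~error]) = {t0, t1, t2}
t1 ∈ Sat(E[(busy | error) U ~error]) = {t0, t1, t2}, so the formula holds at t1.

Yes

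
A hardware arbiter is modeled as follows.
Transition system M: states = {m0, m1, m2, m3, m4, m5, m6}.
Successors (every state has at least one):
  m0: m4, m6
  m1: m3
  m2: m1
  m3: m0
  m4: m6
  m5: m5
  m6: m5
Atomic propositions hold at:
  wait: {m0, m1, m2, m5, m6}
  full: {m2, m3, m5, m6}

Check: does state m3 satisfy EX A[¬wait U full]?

No

Sat(¬wait) = {m3, m4}
A[¬wait U full]: least fixpoint, start Z0 = Sat(full) = {m2, m3, m5, m6}, add states in Sat(¬wait) with every successor in Z. Z1 = {m2, m3, m4, m5, m6}; fixed.
Sat(A[¬wait U full]) = {m2, m3, m4, m5, m6}
Sat(EX A[¬wait U full]) = {s : some successor in {m2, m3, m4, m5, m6}} = {m0, m1, m4, m5, m6}
m3 ∉ Sat(EX A[¬wait U full]) = {m0, m1, m4, m5, m6}, so the formula does not hold at m3.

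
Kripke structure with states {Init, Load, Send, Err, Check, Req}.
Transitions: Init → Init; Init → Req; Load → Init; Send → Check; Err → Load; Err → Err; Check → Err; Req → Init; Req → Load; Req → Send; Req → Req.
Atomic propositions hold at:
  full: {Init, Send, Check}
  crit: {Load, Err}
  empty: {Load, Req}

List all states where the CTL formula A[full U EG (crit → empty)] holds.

Sat(crit → empty) = {Init, Load, Send, Check, Req}
EG (crit → empty): greatest fixpoint, start Z0 = {Init, Load, Send, Check, Req}, keep only states in Sat with some successor in Z. Z1 = {Init, Load, Send, Req}; Z2 = {Init, Load, Req}; fixed.
Sat(EG (crit → empty)) = {Init, Load, Req}
A[full U EG (crit → empty)]: least fixpoint, start Z0 = Sat(EG (crit → empty)) = {Init, Load, Req}, add states in Sat(full) with every successor in Z. Already a fixed point.
Sat(A[full U EG (crit → empty)]) = {Init, Load, Req}

{Init, Load, Req}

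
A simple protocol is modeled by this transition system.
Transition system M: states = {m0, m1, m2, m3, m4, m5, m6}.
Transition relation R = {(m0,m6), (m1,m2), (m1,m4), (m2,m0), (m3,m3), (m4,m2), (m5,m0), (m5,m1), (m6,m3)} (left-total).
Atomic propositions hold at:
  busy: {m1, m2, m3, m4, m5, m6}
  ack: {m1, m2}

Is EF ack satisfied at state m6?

No

EF ack: least fixpoint, start Z0 = {m1, m2}, add states with some successor in Z. Z1 = {m1, m2, m4, m5}; fixed.
Sat(EF ack) = {m1, m2, m4, m5}
m6 ∉ Sat(EF ack) = {m1, m2, m4, m5}, so the formula does not hold at m6.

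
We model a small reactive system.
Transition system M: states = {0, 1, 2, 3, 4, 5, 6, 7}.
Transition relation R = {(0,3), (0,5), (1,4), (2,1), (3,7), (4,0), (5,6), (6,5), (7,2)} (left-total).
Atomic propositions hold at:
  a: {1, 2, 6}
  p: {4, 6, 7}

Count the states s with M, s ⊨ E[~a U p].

Sat(~a) = {0, 3, 4, 5, 7}
E[~a U p]: least fixpoint, start Z0 = Sat(p) = {4, 6, 7}, add states in Sat(~a) with some successor in Z. Z1 = {3, 4, 5, 6, 7}; Z2 = {0, 3, 4, 5, 6, 7}; fixed.
Sat(E[~a U p]) = {0, 3, 4, 5, 6, 7}
|Sat(E[~a U p])| = |{0, 3, 4, 5, 6, 7}| = 6.

6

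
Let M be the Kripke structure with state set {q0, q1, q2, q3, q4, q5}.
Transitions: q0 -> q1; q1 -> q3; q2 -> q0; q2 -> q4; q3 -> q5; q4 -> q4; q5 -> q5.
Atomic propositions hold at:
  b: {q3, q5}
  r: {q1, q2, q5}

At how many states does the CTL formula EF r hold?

EF r: least fixpoint, start Z0 = {q1, q2, q5}, add states with some successor in Z. Z1 = {q0, q1, q2, q3, q5}; fixed.
Sat(EF r) = {q0, q1, q2, q3, q5}
|Sat(EF r)| = |{q0, q1, q2, q3, q5}| = 5.

5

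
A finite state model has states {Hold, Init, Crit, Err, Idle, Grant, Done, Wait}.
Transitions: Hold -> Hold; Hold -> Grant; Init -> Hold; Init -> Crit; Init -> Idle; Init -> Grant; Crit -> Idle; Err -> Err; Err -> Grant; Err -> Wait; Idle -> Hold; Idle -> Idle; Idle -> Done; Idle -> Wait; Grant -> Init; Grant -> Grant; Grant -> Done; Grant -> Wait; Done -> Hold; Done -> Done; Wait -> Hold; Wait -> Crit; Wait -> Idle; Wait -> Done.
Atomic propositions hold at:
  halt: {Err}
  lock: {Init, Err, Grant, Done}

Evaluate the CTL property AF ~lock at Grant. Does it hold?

Sat(~lock) = {Hold, Crit, Idle, Wait}
AF ~lock: least fixpoint, start Z0 = {Hold, Crit, Idle, Wait}, add states with every successor in Z. Already a fixed point.
Sat(AF ~lock) = {Hold, Crit, Idle, Wait}
Grant ∉ Sat(AF ~lock) = {Hold, Crit, Idle, Wait}, so the formula does not hold at Grant.

No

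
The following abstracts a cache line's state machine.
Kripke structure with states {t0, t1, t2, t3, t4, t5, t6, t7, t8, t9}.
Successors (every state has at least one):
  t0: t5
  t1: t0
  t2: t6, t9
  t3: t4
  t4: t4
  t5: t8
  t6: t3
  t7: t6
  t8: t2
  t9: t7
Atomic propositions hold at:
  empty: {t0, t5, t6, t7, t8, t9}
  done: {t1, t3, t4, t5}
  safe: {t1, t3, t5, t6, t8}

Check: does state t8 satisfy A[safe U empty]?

Yes

A[safe U empty]: least fixpoint, start Z0 = Sat(empty) = {t0, t5, t6, t7, t8, t9}, add states in Sat(safe) with every successor in Z. Z1 = {t0, t1, t5, t6, t7, t8, t9}; fixed.
Sat(A[safe U empty]) = {t0, t1, t5, t6, t7, t8, t9}
t8 ∈ Sat(A[safe U empty]) = {t0, t1, t5, t6, t7, t8, t9}, so the formula holds at t8.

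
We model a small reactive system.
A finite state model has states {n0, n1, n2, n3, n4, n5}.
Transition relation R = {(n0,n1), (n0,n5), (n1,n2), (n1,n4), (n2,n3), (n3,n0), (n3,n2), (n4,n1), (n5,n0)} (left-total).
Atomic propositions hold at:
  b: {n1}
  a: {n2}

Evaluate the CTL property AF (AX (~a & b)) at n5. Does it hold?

Sat(~a) = {n0, n1, n3, n4, n5}
Sat(~a & b) = {n1}
Sat(AX (~a & b)) = {s : every successor in {n1}} = {n4}
AF (AX (~a & b)): least fixpoint, start Z0 = {n4}, add states with every successor in Z. Already a fixed point.
Sat(AF (AX (~a & b))) = {n4}
n5 ∉ Sat(AF (AX (~a & b))) = {n4}, so the formula does not hold at n5.

No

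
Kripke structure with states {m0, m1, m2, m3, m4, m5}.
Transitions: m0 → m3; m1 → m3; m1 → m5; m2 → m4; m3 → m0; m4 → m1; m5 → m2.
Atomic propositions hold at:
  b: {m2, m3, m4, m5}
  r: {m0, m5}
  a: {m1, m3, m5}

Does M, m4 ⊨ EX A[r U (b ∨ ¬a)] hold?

Sat(¬a) = {m0, m2, m4}
Sat(b ∨ ¬a) = {m0, m2, m3, m4, m5}
A[r U (b ∨ ¬a)]: least fixpoint, start Z0 = Sat((b ∨ ¬a)) = {m0, m2, m3, m4, m5}, add states in Sat(r) with every successor in Z. Already a fixed point.
Sat(A[r U (b ∨ ¬a)]) = {m0, m2, m3, m4, m5}
Sat(EX A[r U (b ∨ ¬a)]) = {s : some successor in {m0, m2, m3, m4, m5}} = {m0, m1, m2, m3, m5}
m4 ∉ Sat(EX A[r U (b ∨ ¬a)]) = {m0, m1, m2, m3, m5}, so the formula does not hold at m4.

No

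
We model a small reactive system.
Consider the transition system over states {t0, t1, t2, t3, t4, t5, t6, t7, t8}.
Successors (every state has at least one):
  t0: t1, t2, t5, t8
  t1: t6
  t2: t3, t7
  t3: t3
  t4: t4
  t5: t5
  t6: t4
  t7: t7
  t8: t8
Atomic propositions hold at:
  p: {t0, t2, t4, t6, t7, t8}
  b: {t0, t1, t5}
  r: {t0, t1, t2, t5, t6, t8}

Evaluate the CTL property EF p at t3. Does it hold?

EF p: least fixpoint, start Z0 = {t0, t2, t4, t6, t7, t8}, add states with some successor in Z. Z1 = {t0, t1, t2, t4, t6, t7, t8}; fixed.
Sat(EF p) = {t0, t1, t2, t4, t6, t7, t8}
t3 ∉ Sat(EF p) = {t0, t1, t2, t4, t6, t7, t8}, so the formula does not hold at t3.

No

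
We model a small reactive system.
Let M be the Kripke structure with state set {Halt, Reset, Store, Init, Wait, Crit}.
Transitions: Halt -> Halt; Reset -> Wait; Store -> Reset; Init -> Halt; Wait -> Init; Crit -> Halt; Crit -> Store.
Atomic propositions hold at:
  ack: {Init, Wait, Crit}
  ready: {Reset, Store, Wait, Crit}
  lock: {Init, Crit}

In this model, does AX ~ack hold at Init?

Yes

Sat(~ack) = {Halt, Reset, Store}
Sat(AX ~ack) = {s : every successor in {Halt, Reset, Store}} = {Halt, Store, Init, Crit}
Init ∈ Sat(AX ~ack) = {Halt, Store, Init, Crit}, so the formula holds at Init.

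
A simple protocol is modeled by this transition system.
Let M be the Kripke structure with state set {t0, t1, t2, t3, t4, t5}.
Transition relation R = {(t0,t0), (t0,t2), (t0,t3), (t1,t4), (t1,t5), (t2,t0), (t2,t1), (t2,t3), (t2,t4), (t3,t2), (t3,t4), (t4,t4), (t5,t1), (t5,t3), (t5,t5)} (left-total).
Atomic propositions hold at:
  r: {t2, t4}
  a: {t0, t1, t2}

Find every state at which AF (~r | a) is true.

Sat(~r) = {t0, t1, t3, t5}
Sat(~r | a) = {t0, t1, t2, t3, t5}
AF (~r | a): least fixpoint, start Z0 = {t0, t1, t2, t3, t5}, add states with every successor in Z. Already a fixed point.
Sat(AF (~r | a)) = {t0, t1, t2, t3, t5}

{t0, t1, t2, t3, t5}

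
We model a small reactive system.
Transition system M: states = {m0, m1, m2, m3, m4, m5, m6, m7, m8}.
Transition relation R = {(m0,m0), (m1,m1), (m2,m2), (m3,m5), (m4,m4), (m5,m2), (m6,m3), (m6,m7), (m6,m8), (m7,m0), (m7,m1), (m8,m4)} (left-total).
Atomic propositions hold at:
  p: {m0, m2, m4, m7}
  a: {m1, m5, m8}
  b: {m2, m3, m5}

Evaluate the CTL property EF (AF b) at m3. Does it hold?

AF b: least fixpoint, start Z0 = {m2, m3, m5}, add states with every successor in Z. Already a fixed point.
Sat(AF b) = {m2, m3, m5}
EF (AF b): least fixpoint, start Z0 = {m2, m3, m5}, add states with some successor in Z. Z1 = {m2, m3, m5, m6}; fixed.
Sat(EF (AF b)) = {m2, m3, m5, m6}
m3 ∈ Sat(EF (AF b)) = {m2, m3, m5, m6}, so the formula holds at m3.

Yes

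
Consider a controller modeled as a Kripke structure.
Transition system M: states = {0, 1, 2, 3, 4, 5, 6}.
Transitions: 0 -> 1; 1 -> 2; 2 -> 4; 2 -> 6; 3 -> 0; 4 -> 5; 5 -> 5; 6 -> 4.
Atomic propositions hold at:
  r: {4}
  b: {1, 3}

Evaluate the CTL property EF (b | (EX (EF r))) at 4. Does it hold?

No

EF r: least fixpoint, start Z0 = {4}, add states with some successor in Z. Z1 = {2, 4, 6}; Z2 = {1, 2, 4, 6}; Z3 = {0, 1, 2, 4, 6}; Z4 = {0, 1, 2, 3, 4, 6}; fixed.
Sat(EF r) = {0, 1, 2, 3, 4, 6}
Sat(EX (EF r)) = {s : some successor in {0, 1, 2, 3, 4, 6}} = {0, 1, 2, 3, 6}
Sat(b | (EX (EF r))) = {0, 1, 2, 3, 6}
EF (b | (EX (EF r))): least fixpoint, start Z0 = {0, 1, 2, 3, 6}, add states with some successor in Z. Already a fixed point.
Sat(EF (b | (EX (EF r)))) = {0, 1, 2, 3, 6}
4 ∉ Sat(EF (b | (EX (EF r)))) = {0, 1, 2, 3, 6}, so the formula does not hold at 4.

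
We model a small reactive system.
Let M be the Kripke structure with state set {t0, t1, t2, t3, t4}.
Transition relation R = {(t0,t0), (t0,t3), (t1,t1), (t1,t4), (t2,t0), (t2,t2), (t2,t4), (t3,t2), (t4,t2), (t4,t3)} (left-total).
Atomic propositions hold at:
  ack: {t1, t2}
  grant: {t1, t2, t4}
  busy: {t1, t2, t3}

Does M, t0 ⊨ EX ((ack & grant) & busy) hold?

Sat(ack & grant) = {t1, t2}
Sat((ack & grant) & busy) = {t1, t2}
Sat(EX ((ack & grant) & busy)) = {s : some successor in {t1, t2}} = {t1, t2, t3, t4}
t0 ∉ Sat(EX ((ack & grant) & busy)) = {t1, t2, t3, t4}, so the formula does not hold at t0.

No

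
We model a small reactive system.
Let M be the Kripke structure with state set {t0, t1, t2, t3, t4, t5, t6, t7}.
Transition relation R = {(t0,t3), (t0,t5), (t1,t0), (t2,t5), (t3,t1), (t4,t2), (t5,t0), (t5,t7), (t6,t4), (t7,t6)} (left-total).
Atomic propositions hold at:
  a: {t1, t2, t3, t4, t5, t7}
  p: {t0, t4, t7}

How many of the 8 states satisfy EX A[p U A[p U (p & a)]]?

Sat(p & a) = {t4, t7}
A[p U (p & a)]: least fixpoint, start Z0 = Sat((p & a)) = {t4, t7}, add states in Sat(p) with every successor in Z. Already a fixed point.
Sat(A[p U (p & a)]) = {t4, t7}
A[p U A[p U (p & a)]]: least fixpoint, start Z0 = Sat(A[p U (p & a)]) = {t4, t7}, add states in Sat(p) with every successor in Z. Already a fixed point.
Sat(A[p U A[p U (p & a)]]) = {t4, t7}
Sat(EX A[p U A[p U (p & a)]]) = {s : some successor in {t4, t7}} = {t5, t6}
|Sat(EX A[p U A[p U (p & a)]])| = |{t5, t6}| = 2.

2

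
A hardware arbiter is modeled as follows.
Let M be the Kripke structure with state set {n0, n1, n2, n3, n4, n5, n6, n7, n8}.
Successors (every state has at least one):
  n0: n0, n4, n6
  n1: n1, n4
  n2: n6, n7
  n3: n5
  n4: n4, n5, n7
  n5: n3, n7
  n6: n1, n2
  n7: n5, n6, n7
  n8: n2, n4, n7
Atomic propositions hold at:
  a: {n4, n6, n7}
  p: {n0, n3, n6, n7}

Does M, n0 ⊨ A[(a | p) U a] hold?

Sat(a | p) = {n0, n3, n4, n6, n7}
A[(a | p) U a]: least fixpoint, start Z0 = Sat(a) = {n4, n6, n7}, add states in Sat(a | p) with every successor in Z. Already a fixed point.
Sat(A[(a | p) U a]) = {n4, n6, n7}
n0 ∉ Sat(A[(a | p) U a]) = {n4, n6, n7}, so the formula does not hold at n0.

No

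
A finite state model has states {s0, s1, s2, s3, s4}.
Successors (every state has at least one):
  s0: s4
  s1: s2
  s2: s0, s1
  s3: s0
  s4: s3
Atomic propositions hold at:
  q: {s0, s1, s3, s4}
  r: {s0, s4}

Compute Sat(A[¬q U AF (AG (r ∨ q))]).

{s0, s3, s4}

Sat(¬q) = {s2}
Sat(r ∨ q) = {s0, s1, s3, s4}
AG (r ∨ q): greatest fixpoint, start Z0 = {s0, s1, s3, s4}, keep only states in Sat with every successor in Z. Z1 = {s0, s3, s4}; fixed.
Sat(AG (r ∨ q)) = {s0, s3, s4}
AF (AG (r ∨ q)): least fixpoint, start Z0 = {s0, s3, s4}, add states with every successor in Z. Already a fixed point.
Sat(AF (AG (r ∨ q))) = {s0, s3, s4}
A[¬q U AF (AG (r ∨ q))]: least fixpoint, start Z0 = Sat(AF (AG (r ∨ q))) = {s0, s3, s4}, add states in Sat(¬q) with every successor in Z. Already a fixed point.
Sat(A[¬q U AF (AG (r ∨ q))]) = {s0, s3, s4}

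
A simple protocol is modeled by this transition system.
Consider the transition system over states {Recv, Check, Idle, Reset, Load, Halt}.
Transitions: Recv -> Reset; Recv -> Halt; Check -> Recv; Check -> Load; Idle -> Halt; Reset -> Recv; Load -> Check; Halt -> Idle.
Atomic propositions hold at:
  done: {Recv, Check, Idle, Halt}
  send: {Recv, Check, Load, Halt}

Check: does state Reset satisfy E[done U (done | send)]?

Sat(done | send) = {Recv, Check, Idle, Load, Halt}
E[done U (done | send)]: least fixpoint, start Z0 = Sat((done | send)) = {Recv, Check, Idle, Load, Halt}, add states in Sat(done) with some successor in Z. Already a fixed point.
Sat(E[done U (done | send)]) = {Recv, Check, Idle, Load, Halt}
Reset ∉ Sat(E[done U (done | send)]) = {Recv, Check, Idle, Load, Halt}, so the formula does not hold at Reset.

No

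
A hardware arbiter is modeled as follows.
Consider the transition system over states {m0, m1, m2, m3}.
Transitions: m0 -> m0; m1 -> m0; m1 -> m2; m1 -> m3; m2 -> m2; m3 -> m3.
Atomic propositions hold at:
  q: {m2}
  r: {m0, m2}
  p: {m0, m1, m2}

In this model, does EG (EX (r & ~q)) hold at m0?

Yes

Sat(~q) = {m0, m1, m3}
Sat(r & ~q) = {m0}
Sat(EX (r & ~q)) = {s : some successor in {m0}} = {m0, m1}
EG (EX (r & ~q)): greatest fixpoint, start Z0 = {m0, m1}, keep only states in Sat with some successor in Z. Already a fixed point.
Sat(EG (EX (r & ~q))) = {m0, m1}
m0 ∈ Sat(EG (EX (r & ~q))) = {m0, m1}, so the formula holds at m0.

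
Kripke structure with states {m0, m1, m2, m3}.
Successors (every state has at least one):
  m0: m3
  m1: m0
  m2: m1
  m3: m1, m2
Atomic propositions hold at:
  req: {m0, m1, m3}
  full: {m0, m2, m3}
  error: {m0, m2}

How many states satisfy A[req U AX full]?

2

Sat(AX full) = {s : every successor in {m0, m2, m3}} = {m0, m1}
A[req U AX full]: least fixpoint, start Z0 = Sat(AX full) = {m0, m1}, add states in Sat(req) with every successor in Z. Already a fixed point.
Sat(A[req U AX full]) = {m0, m1}
|Sat(A[req U AX full])| = |{m0, m1}| = 2.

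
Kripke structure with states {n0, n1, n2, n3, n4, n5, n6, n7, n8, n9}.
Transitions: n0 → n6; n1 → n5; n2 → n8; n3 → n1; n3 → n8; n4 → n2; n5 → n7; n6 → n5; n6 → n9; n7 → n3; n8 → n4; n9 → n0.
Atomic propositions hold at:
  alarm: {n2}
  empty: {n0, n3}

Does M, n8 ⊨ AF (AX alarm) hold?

Sat(AX alarm) = {s : every successor in {n2}} = {n4}
AF (AX alarm): least fixpoint, start Z0 = {n4}, add states with every successor in Z. Z1 = {n4, n8}; Z2 = {n2, n4, n8}; fixed.
Sat(AF (AX alarm)) = {n2, n4, n8}
n8 ∈ Sat(AF (AX alarm)) = {n2, n4, n8}, so the formula holds at n8.

Yes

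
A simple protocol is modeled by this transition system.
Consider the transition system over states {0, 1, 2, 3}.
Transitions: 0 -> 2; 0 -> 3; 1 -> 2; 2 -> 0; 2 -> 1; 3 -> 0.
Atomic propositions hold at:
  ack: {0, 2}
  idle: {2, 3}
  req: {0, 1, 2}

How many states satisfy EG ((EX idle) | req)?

3

Sat(EX idle) = {s : some successor in {2, 3}} = {0, 1}
Sat((EX idle) | req) = {0, 1, 2}
EG ((EX idle) | req): greatest fixpoint, start Z0 = {0, 1, 2}, keep only states in Sat with some successor in Z. Already a fixed point.
Sat(EG ((EX idle) | req)) = {0, 1, 2}
|Sat(EG ((EX idle) | req))| = |{0, 1, 2}| = 3.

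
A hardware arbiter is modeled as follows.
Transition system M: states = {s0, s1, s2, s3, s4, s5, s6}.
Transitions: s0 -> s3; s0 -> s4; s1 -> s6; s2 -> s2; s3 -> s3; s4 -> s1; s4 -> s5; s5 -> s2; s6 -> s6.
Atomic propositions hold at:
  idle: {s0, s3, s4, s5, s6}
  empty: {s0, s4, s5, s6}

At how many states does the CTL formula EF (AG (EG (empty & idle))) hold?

Sat(empty & idle) = {s0, s4, s5, s6}
EG (empty & idle): greatest fixpoint, start Z0 = {s0, s4, s5, s6}, keep only states in Sat with some successor in Z. Z1 = {s0, s4, s6}; Z2 = {s0, s6}; Z3 = {s6}; fixed.
Sat(EG (empty & idle)) = {s6}
AG (EG (empty & idle)): greatest fixpoint, start Z0 = {s6}, keep only states in Sat with every successor in Z. Already a fixed point.
Sat(AG (EG (empty & idle))) = {s6}
EF (AG (EG (empty & idle))): least fixpoint, start Z0 = {s6}, add states with some successor in Z. Z1 = {s1, s6}; Z2 = {s1, s4, s6}; Z3 = {s0, s1, s4, s6}; fixed.
Sat(EF (AG (EG (empty & idle)))) = {s0, s1, s4, s6}
|Sat(EF (AG (EG (empty & idle))))| = |{s0, s1, s4, s6}| = 4.

4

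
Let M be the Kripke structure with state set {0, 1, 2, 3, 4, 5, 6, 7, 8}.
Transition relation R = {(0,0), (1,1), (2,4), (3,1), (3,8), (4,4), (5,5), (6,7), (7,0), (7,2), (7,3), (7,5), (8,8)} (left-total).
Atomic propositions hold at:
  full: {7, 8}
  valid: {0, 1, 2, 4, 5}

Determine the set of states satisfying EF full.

{3, 6, 7, 8}

EF full: least fixpoint, start Z0 = {7, 8}, add states with some successor in Z. Z1 = {3, 6, 7, 8}; fixed.
Sat(EF full) = {3, 6, 7, 8}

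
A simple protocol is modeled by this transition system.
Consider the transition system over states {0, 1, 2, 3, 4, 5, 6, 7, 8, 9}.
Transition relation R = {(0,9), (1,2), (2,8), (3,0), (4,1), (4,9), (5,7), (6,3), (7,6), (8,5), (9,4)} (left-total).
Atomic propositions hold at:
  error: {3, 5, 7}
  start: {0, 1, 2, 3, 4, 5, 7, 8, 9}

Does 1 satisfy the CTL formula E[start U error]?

Yes

E[start U error]: least fixpoint, start Z0 = Sat(error) = {3, 5, 7}, add states in Sat(start) with some successor in Z. Z1 = {3, 5, 7, 8}; Z2 = {2, 3, 5, 7, 8}; Z3 = {1, 2, 3, 5, 7, 8}; Z4 = {1, 2, 3, 4, 5, 7, 8}; Z5 = {1, 2, 3, 4, 5, 7, 8, 9}; Z6 = {0, 1, 2, 3, 4, 5, 7, 8, 9}; fixed.
Sat(E[start U error]) = {0, 1, 2, 3, 4, 5, 7, 8, 9}
1 ∈ Sat(E[start U error]) = {0, 1, 2, 3, 4, 5, 7, 8, 9}, so the formula holds at 1.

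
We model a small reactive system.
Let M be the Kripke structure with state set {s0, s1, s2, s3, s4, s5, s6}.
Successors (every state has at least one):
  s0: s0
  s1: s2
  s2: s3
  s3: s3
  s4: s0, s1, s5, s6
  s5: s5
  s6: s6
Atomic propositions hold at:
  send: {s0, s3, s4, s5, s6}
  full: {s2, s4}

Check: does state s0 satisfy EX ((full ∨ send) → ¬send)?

Sat(full ∨ send) = {s0, s2, s3, s4, s5, s6}
Sat(¬send) = {s1, s2}
Sat((full ∨ send) → ¬send) = {s1, s2}
Sat(EX ((full ∨ send) → ¬send)) = {s : some successor in {s1, s2}} = {s1, s4}
s0 ∉ Sat(EX ((full ∨ send) → ¬send)) = {s1, s4}, so the formula does not hold at s0.

No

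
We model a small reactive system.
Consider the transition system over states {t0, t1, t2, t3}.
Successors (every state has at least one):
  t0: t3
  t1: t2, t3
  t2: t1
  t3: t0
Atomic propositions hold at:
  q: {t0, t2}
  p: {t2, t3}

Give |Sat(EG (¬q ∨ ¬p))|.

3

Sat(¬q) = {t1, t3}
Sat(¬p) = {t0, t1}
Sat(¬q ∨ ¬p) = {t0, t1, t3}
EG (¬q ∨ ¬p): greatest fixpoint, start Z0 = {t0, t1, t3}, keep only states in Sat with some successor in Z. Already a fixed point.
Sat(EG (¬q ∨ ¬p)) = {t0, t1, t3}
|Sat(EG (¬q ∨ ¬p))| = |{t0, t1, t3}| = 3.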